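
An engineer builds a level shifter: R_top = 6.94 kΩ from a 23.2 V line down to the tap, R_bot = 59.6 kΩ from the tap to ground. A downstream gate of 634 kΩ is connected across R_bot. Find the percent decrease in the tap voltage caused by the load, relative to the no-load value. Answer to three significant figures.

0.971 %

The divider's output (Thévenin) resistance is R_top‖R_bot = 6.216 kΩ.
Fractional drop under load = R_th/(R_th + R_L) = 6.216 / (6.216 + 634) = 0.009709.
So the output falls by 0.971 %.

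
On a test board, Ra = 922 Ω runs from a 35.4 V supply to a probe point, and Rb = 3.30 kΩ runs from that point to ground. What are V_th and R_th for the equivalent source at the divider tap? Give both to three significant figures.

V_th is the open-circuit tap voltage: 35.4 × 3300/(922 + 3300) = 27.7 V.
With the supply zeroed, Ra and Rb appear in parallel from the tap: R_th = Ra‖Rb = (922 × 3300)/4222 = 721 Ω.

V_th = 27.7 V, R_th = 721 Ω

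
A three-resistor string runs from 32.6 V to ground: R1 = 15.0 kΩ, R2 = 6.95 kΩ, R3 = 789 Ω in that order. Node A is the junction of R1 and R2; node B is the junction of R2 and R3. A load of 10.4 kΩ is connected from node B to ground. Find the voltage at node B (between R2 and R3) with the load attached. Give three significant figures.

V ≈ 1.05 V

At node B, R3 is in parallel with the load: R3‖R_L = 733.4 Ω.
Below node A the resistance is R2 + (R3‖R_L) = 7683 Ω, so V_A = 32.6 × 7683/22680 = 11.04 V.
Then V_B = V_A × (R3‖R_L)/(R2 + R3‖R_L) = 11.04 × 733.4/7683 = 1.05 V.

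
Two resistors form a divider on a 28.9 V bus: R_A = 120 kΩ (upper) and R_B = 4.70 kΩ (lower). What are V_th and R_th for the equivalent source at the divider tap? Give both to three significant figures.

V_th is the open-circuit tap voltage: 28.9 × 4.70/(120 + 4.70) = 1.09 V.
With the supply zeroed, R_A and R_B appear in parallel from the tap: R_th = R_A‖R_B = (120 × 4.70)/124.7 = 4.52 kΩ.

V_th = 1.09 V, R_th = 4.52 kΩ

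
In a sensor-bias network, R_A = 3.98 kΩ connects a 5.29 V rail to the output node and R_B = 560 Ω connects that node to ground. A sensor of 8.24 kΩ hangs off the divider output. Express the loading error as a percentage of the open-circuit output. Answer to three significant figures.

5.62 %

The divider's output (Thévenin) resistance is R_A‖R_B = 490.9 Ω.
Fractional drop under load = R_th/(R_th + R_L) = 490.9 / (490.9 + 8240) = 0.05623.
So the output falls by 5.62 %.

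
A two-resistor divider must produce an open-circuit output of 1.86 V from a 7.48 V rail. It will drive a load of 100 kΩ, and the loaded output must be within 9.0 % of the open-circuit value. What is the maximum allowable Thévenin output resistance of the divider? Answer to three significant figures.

R_th ≤ 9.89 kΩ

Loading drop = R_th/(R_th + R_L) ≤ 0.0900, so R_th ≤ R_L · ε/(1−ε) = 100 kΩ × 0.0900/0.9100 = 9.89 kΩ.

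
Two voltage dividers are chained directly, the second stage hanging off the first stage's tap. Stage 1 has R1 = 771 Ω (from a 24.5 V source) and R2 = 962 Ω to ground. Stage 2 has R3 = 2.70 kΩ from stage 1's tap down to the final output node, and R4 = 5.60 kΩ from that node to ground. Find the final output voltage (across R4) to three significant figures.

Stage 2 presents R3+R4 = 8300 Ω as a load on stage 1's tap.
Stage 1's lower leg becomes R2‖(R3+R4) = 862.1 Ω, so V_mid = 24.5 × 862.1/1633 = 12.93 V.
Stage 2 is itself unloaded: V_out = V_mid × R4/(R3+R4) = 12.93 × 5600/8300 = 8.73 V.

V_out ≈ 8.73 V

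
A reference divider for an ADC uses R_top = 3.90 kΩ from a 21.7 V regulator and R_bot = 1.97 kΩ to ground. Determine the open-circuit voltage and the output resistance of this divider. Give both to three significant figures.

V_th is the open-circuit tap voltage: 21.7 × 1.97/(3.90 + 1.97) = 7.28 V.
With the supply zeroed, R_top and R_bot appear in parallel from the tap: R_th = R_top‖R_bot = (3.90 × 1.97)/5.870 = 1.31 kΩ.

V_th = 7.28 V, R_th = 1.31 kΩ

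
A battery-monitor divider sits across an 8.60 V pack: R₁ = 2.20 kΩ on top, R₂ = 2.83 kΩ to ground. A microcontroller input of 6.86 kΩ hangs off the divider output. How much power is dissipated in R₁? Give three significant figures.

Total resistance from the source is R₁ + (R₂‖R_L) = 4.203 kΩ, so I = 8.60/4.203 kΩ = 2.046 mA.
P = I²·R₁ = (2.046 mA)² × 2.20 kΩ = 9.21 mW.

P ≈ 9.21 mW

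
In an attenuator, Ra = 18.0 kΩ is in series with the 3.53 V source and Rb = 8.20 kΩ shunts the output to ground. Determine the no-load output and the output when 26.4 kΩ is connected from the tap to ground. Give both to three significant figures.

Open-circuit: V = 3.53 × 8.20/(18.0 + 8.20) = 1.10 V.
With the load, Rb becomes Rb‖R_L = 6.257 kΩ, so V = 3.53 × 6.257/24.26 = 0.911 V.

Unloaded: 1.10 V; loaded: 0.911 V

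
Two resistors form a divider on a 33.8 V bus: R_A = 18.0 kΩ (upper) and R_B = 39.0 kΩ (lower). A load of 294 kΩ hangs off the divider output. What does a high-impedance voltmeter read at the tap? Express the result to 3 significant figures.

The load sits in parallel with R_B: R_B‖R_L = (39.0 × 294) / (39.0 + 294) = 34.43 kΩ.
V_out = 33.8 × 34.43 / (18.0 + 34.43) = 33.8 × 34.43/52.43 = 22.2 V.

V_out ≈ 22.2 V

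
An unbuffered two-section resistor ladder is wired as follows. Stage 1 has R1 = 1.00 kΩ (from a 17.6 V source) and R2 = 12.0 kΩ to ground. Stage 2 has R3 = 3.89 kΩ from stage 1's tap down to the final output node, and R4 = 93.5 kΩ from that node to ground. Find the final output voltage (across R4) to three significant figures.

V_out ≈ 15.5 V

Stage 2 presents R3+R4 = 97.39 kΩ as a load on stage 1's tap.
Stage 1's lower leg becomes R2‖(R3+R4) = 10.68 kΩ, so V_mid = 17.6 × 10.68/11.68 = 16.09 V.
Stage 2 is itself unloaded: V_out = V_mid × R4/(R3+R4) = 16.09 × 93.5/97.39 = 15.5 V.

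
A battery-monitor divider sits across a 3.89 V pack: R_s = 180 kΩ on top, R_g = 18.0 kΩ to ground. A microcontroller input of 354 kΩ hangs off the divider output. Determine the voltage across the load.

V_out ≈ 0.338 V

The load sits in parallel with R_g: R_g‖R_L = (18.0 × 354) / (18.0 + 354) = 17.13 kΩ.
V_out = 3.89 × 17.13 / (180 + 17.13) = 3.89 × 17.13/197.1 = 0.338 V.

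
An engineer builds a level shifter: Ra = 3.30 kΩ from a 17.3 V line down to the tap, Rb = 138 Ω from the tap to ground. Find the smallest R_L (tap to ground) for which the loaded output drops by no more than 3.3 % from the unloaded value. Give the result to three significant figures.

Output resistance R_th = Ra‖Rb = (3300 × 138)/3438 = 132.5 Ω.
The fractional drop is R_th/(R_th + R_L); requiring this ≤ 0.0330 gives R_L ≥ R_th(1/0.0330 − 1) = 132.5 × 29.30 = 3.88 kΩ.

R_L(min) ≈ 3.88 kΩ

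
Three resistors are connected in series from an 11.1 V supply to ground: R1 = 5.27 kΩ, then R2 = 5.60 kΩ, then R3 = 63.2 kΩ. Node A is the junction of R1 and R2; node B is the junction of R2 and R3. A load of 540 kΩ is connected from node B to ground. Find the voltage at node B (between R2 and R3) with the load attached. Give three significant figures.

V ≈ 9.31 V

At node B, R3 is in parallel with the load: R3‖R_L = 56.58 kΩ.
Below node A the resistance is R2 + (R3‖R_L) = 62.18 kΩ, so V_A = 11.1 × 62.18/67.45 = 10.23 V.
Then V_B = V_A × (R3‖R_L)/(R2 + R3‖R_L) = 10.23 × 56.58/62.18 = 9.31 V.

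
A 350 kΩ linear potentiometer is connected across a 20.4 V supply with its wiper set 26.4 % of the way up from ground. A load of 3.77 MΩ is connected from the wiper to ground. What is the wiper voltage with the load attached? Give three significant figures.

V ≈ 5.29 V

The wiper splits the pot into (1−α)R = 257.6 kΩ above and αR = 92.40 kΩ below.
Lower section ‖ load = 90.19 kΩ.
V_wiper = 20.4 × 90.19/(257.6 + 90.19) = 5.29 V.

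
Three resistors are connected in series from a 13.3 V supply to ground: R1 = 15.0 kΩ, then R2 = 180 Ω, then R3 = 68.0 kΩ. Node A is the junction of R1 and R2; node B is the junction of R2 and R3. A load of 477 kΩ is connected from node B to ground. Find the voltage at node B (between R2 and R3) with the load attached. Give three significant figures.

V ≈ 10.6 V

At node B, R3 is in parallel with the load: R3‖R_L = 59520 Ω.
Below node A the resistance is R2 + (R3‖R_L) = 59700 Ω, so V_A = 13.3 × 59700/74700 = 10.63 V.
Then V_B = V_A × (R3‖R_L)/(R2 + R3‖R_L) = 10.63 × 59520/59700 = 10.6 V.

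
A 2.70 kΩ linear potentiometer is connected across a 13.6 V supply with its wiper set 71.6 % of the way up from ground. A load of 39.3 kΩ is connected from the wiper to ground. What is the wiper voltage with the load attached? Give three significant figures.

The wiper splits the pot into (1−α)R = 766.8 Ω above and αR = 1933 Ω below.
Lower section ‖ load = 1843 Ω.
V_wiper = 13.6 × 1843/(766.8 + 1843) = 9.60 V.

V ≈ 9.60 V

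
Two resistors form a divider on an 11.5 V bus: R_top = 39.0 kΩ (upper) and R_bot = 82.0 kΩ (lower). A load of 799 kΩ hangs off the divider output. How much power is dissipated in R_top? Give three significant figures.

P ≈ 0.401 mW

Total resistance from the source is R_top + (R_bot‖R_L) = 113.4 kΩ, so I = 11.5/113.4 kΩ = 0.1014 mA.
P = I²·R_top = (0.1014 mA)² × 39.0 kΩ = 0.401 mW.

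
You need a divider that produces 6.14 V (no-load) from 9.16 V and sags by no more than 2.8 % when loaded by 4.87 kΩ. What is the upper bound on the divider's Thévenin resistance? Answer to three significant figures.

R_th ≤ 140 Ω

Loading drop = R_th/(R_th + R_L) ≤ 0.0280, so R_th ≤ R_L · ε/(1−ε) = 4.87 kΩ × 0.0280/0.9720 = 140 Ω.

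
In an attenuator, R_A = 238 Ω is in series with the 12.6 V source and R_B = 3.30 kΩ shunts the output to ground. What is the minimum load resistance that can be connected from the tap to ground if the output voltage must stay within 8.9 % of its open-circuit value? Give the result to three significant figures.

R_L(min) ≈ 2.27 kΩ

Output resistance R_th = R_A‖R_B = (238 × 3300)/3538 = 222.0 Ω.
The fractional drop is R_th/(R_th + R_L); requiring this ≤ 0.0890 gives R_L ≥ R_th(1/0.0890 − 1) = 222.0 × 10.24 = 2.27 kΩ.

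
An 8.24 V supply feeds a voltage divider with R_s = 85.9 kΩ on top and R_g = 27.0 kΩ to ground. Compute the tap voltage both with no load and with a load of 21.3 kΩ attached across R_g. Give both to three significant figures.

Unloaded: 1.97 V; loaded: 1.00 V

Open-circuit: V = 8.24 × 27.0/(85.9 + 27.0) = 1.97 V.
With the load, R_g becomes R_g‖R_L = 11.91 kΩ, so V = 8.24 × 11.91/97.81 = 1.00 V.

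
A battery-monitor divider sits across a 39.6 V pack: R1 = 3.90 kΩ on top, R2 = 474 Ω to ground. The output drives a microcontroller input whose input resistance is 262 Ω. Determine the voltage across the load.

The load sits in parallel with R2: R2‖R_L = (474 × 262) / (474 + 262) = 168.7 Ω.
V_out = 39.6 × 168.7 / (3900 + 168.7) = 39.6 × 168.7/4069 = 1.64 V.
(Unloaded it would have been 4.29 V.)

V_out ≈ 1.64 V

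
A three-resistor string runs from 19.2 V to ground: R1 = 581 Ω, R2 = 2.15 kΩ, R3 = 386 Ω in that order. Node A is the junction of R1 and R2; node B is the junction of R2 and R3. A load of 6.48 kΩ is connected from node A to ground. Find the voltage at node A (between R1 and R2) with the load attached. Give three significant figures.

Below node A the series string R2+R3 = 2536 Ω sits in parallel with the 6480 Ω load: 1823 Ω.
V_A = 19.2 × 1823/(581 + 1823) = 14.6 V.

V ≈ 14.6 V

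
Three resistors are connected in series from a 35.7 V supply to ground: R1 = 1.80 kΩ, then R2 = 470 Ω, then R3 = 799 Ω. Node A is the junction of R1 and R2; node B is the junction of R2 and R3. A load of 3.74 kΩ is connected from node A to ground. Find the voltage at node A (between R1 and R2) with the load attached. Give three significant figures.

Below node A the series string R2+R3 = 1269 Ω sits in parallel with the 3740 Ω load: 947.5 Ω.
V_A = 35.7 × 947.5/(1800 + 947.5) = 12.3 V.

V ≈ 12.3 V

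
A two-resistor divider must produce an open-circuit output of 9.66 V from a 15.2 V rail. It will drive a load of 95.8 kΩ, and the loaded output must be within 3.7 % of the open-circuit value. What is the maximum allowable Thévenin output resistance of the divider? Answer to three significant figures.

Loading drop = R_th/(R_th + R_L) ≤ 0.0370, so R_th ≤ R_L · ε/(1−ε) = 95.8 kΩ × 0.0370/0.9630 = 3.68 kΩ.
(Any R1, R2 with R2/(R1+R2) = 0.636 and R1‖R2 ≤ 3.68 kΩ will meet the spec.)

R_th ≤ 3.68 kΩ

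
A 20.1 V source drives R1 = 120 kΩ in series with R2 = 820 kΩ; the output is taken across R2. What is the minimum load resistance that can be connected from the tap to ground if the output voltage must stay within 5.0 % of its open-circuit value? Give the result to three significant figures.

Output resistance R_th = R1‖R2 = (120 × 820)/940.0 = 104.7 kΩ.
The fractional drop is R_th/(R_th + R_L); requiring this ≤ 0.0500 gives R_L ≥ R_th(1/0.0500 − 1) = 104.7 × 19.00 = 1.99 MΩ.

R_L(min) ≈ 1.99 MΩ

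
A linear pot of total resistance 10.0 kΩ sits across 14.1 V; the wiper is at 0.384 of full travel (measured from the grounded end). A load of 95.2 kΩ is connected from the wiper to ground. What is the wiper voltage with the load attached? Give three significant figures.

The wiper splits the pot into (1−α)R = 6.160 kΩ above and αR = 3.840 kΩ below.
Lower section ‖ load = 3.691 kΩ.
V_wiper = 14.1 × 3.691/(6.160 + 3.691) = 5.28 V.

V ≈ 5.28 V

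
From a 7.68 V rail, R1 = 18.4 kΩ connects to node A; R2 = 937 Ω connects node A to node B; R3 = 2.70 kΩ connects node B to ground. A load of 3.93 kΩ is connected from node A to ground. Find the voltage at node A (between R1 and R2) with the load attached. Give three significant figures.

V ≈ 0.715 V

Below node A the series string R2+R3 = 3637 Ω sits in parallel with the 3930 Ω load: 1889 Ω.
V_A = 7.68 × 1889/(18400 + 1889) = 0.715 V.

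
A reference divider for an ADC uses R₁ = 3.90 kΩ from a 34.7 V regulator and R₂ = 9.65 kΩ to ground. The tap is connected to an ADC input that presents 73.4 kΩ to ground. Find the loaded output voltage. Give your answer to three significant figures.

V_out ≈ 23.8 V

The load sits in parallel with R₂: R₂‖R_L = (9.65 × 73.4) / (9.65 + 73.4) = 8.529 kΩ.
V_out = 34.7 × 8.529 / (3.90 + 8.529) = 34.7 × 8.529/12.43 = 23.8 V.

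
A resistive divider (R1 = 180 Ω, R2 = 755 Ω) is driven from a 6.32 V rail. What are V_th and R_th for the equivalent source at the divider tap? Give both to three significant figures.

V_th = 5.10 V, R_th = 145 Ω

V_th is the open-circuit tap voltage: 6.32 × 755/(180 + 755) = 5.10 V.
With the supply zeroed, R1 and R2 appear in parallel from the tap: R_th = R1‖R2 = (180 × 755)/935.0 = 145 Ω.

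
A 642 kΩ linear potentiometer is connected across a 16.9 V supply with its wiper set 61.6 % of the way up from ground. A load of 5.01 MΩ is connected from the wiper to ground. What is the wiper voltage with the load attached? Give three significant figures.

The wiper splits the pot into (1−α)R = 246.5 kΩ above and αR = 395.5 kΩ below.
Lower section ‖ load = 366.5 kΩ.
V_wiper = 16.9 × 366.5/(246.5 + 366.5) = 10.1 V.

V ≈ 10.1 V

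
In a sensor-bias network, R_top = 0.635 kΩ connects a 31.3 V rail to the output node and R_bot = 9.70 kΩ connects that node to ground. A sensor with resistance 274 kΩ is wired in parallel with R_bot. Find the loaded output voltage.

V_out ≈ 29.3 V

The load sits in parallel with R_bot: R_bot‖R_L = (9700 × 274000) / (9700 + 274000) = 9368 Ω.
V_out = 31.3 × 9368 / (635 + 9368) = 31.3 × 9368/10000 = 29.3 V.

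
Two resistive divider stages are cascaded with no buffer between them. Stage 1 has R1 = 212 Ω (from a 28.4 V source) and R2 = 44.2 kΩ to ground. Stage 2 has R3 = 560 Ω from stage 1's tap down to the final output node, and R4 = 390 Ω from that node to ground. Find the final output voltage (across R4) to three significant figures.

V_out ≈ 9.49 V

Stage 2 presents R3+R4 = 950.0 Ω as a load on stage 1's tap.
Stage 1's lower leg becomes R2‖(R3+R4) = 930.0 Ω, so V_mid = 28.4 × 930.0/1142 = 23.13 V.
Stage 2 is itself unloaded: V_out = V_mid × R4/(R3+R4) = 23.13 × 390/950.0 = 9.49 V.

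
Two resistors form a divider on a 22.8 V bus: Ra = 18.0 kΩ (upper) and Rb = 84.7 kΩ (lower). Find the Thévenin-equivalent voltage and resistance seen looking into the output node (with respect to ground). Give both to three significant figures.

V_th is the open-circuit tap voltage: 22.8 × 84.7/(18.0 + 84.7) = 18.8 V.
With the supply zeroed, Ra and Rb appear in parallel from the tap: R_th = Ra‖Rb = (18.0 × 84.7)/102.7 = 14.8 kΩ.

V_th = 18.8 V, R_th = 14.8 kΩ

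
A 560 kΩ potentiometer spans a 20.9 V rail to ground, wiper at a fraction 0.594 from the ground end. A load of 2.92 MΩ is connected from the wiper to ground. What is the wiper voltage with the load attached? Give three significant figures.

V ≈ 11.9 V

The wiper splits the pot into (1−α)R = 227.4 kΩ above and αR = 332.6 kΩ below.
Lower section ‖ load = 298.6 kΩ.
V_wiper = 20.9 × 298.6/(227.4 + 298.6) = 11.9 V.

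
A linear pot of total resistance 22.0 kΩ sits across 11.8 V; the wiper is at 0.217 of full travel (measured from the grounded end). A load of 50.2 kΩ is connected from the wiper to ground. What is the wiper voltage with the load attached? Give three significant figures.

V ≈ 2.38 V

The wiper splits the pot into (1−α)R = 17.23 kΩ above and αR = 4.774 kΩ below.
Lower section ‖ load = 4.359 kΩ.
V_wiper = 11.8 × 4.359/(17.23 + 4.359) = 2.38 V.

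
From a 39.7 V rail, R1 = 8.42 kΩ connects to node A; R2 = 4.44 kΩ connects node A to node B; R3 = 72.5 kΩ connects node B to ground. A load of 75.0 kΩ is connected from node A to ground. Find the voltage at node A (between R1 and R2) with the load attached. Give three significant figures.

V ≈ 32.5 V

Below node A the series string R2+R3 = 76.94 kΩ sits in parallel with the 75.0 kΩ load: 37.98 kΩ.
V_A = 39.7 × 37.98/(8.42 + 37.98) = 32.5 V.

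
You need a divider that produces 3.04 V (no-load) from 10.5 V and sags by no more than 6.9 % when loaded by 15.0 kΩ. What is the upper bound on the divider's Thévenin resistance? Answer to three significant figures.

R_th ≤ 1.11 kΩ

Loading drop = R_th/(R_th + R_L) ≤ 0.0690, so R_th ≤ R_L · ε/(1−ε) = 15.0 kΩ × 0.0690/0.9310 = 1.11 kΩ.
(Any R1, R2 with R2/(R1+R2) = 0.290 and R1‖R2 ≤ 1.11 kΩ will meet the spec.)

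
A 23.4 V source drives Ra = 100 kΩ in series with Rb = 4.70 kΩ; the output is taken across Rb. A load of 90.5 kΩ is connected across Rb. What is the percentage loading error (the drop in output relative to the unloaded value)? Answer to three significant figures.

The divider's output (Thévenin) resistance is Ra‖Rb = 4.489 kΩ.
Fractional drop under load = R_th/(R_th + R_L) = 4.489 / (4.489 + 90.5) = 0.04726.
So the output falls by 4.73 %.

4.73 %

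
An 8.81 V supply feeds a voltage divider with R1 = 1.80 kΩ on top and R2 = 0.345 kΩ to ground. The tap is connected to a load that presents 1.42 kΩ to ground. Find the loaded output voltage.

The load sits in parallel with R2: R2‖R_L = (345 × 1420) / (345 + 1420) = 277.6 Ω.
V_out = 8.81 × 277.6 / (1800 + 277.6) = 8.81 × 277.6/2078 = 1.18 V.
(Unloaded it would have been 1.42 V.)

V_out ≈ 1.18 V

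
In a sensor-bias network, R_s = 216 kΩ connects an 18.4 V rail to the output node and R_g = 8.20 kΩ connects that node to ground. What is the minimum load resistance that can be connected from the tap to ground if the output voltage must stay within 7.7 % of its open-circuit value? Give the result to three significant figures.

Output resistance R_th = R_s‖R_g = (216 × 8.20)/224.2 = 7.900 kΩ.
The fractional drop is R_th/(R_th + R_L); requiring this ≤ 0.0770 gives R_L ≥ R_th(1/0.0770 − 1) = 7.900 × 11.99 = 94.7 kΩ.

R_L(min) ≈ 94.7 kΩ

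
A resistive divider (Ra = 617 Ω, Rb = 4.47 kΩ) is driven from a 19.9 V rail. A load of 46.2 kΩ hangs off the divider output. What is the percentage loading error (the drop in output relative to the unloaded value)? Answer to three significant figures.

The divider's output (Thévenin) resistance is Ra‖Rb = 542.2 Ω.
Fractional drop under load = R_th/(R_th + R_L) = 542.2 / (542.2 + 46200) = 0.01160.
So the output falls by 1.16 %.

1.16 %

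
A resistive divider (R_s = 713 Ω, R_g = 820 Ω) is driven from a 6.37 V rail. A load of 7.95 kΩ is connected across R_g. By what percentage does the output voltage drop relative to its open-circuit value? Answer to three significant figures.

The divider's output (Thévenin) resistance is R_s‖R_g = 381.4 Ω.
Fractional drop under load = R_th/(R_th + R_L) = 381.4 / (381.4 + 7950) = 0.04578.
So the output falls by 4.58 %.

4.58 %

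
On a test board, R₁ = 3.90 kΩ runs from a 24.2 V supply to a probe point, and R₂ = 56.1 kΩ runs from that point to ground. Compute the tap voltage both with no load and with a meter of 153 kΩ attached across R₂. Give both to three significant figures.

Unloaded: 22.6 V; loaded: 22.1 V

Open-circuit: V = 24.2 × 56.1/(3.90 + 56.1) = 22.6 V.
With the load, R₂ becomes R₂‖R_L = 41.05 kΩ, so V = 24.2 × 41.05/44.95 = 22.1 V.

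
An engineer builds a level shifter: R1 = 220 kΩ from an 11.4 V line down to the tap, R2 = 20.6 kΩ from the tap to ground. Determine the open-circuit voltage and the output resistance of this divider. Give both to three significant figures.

V_th = 0.976 V, R_th = 18.8 kΩ

V_th is the open-circuit tap voltage: 11.4 × 20.6/(220 + 20.6) = 0.976 V.
With the supply zeroed, R1 and R2 appear in parallel from the tap: R_th = R1‖R2 = (220 × 20.6)/240.6 = 18.8 kΩ.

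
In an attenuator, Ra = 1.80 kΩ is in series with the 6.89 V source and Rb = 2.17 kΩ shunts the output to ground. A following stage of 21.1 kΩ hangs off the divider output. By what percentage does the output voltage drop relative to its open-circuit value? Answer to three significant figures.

The divider's output (Thévenin) resistance is Ra‖Rb = 0.9839 kΩ.
Fractional drop under load = R_th/(R_th + R_L) = 0.9839 / (0.9839 + 21.1) = 0.04455.
So the output falls by 4.46 %.

4.46 %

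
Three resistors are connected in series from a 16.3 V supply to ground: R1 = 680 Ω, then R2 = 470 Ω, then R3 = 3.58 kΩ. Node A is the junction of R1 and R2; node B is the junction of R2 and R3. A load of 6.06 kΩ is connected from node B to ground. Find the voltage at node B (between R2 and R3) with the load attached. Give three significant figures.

At node B, R3 is in parallel with the load: R3‖R_L = 2250 Ω.
Below node A the resistance is R2 + (R3‖R_L) = 2720 Ω, so V_A = 16.3 × 2720/3400 = 13.04 V.
Then V_B = V_A × (R3‖R_L)/(R2 + R3‖R_L) = 13.04 × 2250/2720 = 10.8 V.

V ≈ 10.8 V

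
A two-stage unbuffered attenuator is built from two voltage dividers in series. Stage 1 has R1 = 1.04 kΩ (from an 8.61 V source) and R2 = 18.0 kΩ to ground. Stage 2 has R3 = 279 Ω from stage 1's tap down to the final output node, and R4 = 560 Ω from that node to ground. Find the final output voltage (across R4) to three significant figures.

V_out ≈ 2.50 V

Stage 2 presents R3+R4 = 839.0 Ω as a load on stage 1's tap.
Stage 1's lower leg becomes R2‖(R3+R4) = 801.6 Ω, so V_mid = 8.61 × 801.6/1842 = 3.748 V.
Stage 2 is itself unloaded: V_out = V_mid × R4/(R3+R4) = 3.748 × 560/839.0 = 2.50 V.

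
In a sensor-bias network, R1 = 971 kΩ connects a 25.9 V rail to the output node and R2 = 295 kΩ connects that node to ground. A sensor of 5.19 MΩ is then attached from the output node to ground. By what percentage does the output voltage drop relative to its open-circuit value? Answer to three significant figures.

The divider's output (Thévenin) resistance is R1‖R2 = 226.3 kΩ.
Fractional drop under load = R_th/(R_th + R_L) = 226.3 / (226.3 + 5190) = 0.04177.
So the output falls by 4.18 %.

4.18 %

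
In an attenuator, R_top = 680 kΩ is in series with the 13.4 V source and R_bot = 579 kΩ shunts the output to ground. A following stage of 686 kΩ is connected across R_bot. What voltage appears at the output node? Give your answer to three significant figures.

V_out ≈ 4.23 V

The load sits in parallel with R_bot: R_bot‖R_L = (579 × 686) / (579 + 686) = 314.0 kΩ.
V_out = 13.4 × 314.0 / (680 + 314.0) = 13.4 × 314.0/994.0 = 4.23 V.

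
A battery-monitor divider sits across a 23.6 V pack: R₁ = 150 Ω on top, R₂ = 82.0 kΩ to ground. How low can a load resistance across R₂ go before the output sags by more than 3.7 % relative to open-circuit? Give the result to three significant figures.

Output resistance R_th = R₁‖R₂ = (150 × 82000)/82150 = 149.7 Ω.
The fractional drop is R_th/(R_th + R_L); requiring this ≤ 0.0370 gives R_L ≥ R_th(1/0.0370 − 1) = 149.7 × 26.03 = 3.90 kΩ.

R_L(min) ≈ 3.90 kΩ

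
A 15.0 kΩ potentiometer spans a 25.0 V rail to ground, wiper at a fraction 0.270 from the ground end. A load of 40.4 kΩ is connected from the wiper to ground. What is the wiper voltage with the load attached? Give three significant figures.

V ≈ 6.29 V

The wiper splits the pot into (1−α)R = 10.95 kΩ above and αR = 4.050 kΩ below.
Lower section ‖ load = 3.681 kΩ.
V_wiper = 25.0 × 3.681/(10.95 + 3.681) = 6.29 V.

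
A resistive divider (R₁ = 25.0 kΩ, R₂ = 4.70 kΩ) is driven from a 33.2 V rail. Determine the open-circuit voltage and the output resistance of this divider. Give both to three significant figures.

V_th is the open-circuit tap voltage: 33.2 × 4.70/(25.0 + 4.70) = 5.25 V.
With the supply zeroed, R₁ and R₂ appear in parallel from the tap: R_th = R₁‖R₂ = (25.0 × 4.70)/29.70 = 3.96 kΩ.

V_th = 5.25 V, R_th = 3.96 kΩ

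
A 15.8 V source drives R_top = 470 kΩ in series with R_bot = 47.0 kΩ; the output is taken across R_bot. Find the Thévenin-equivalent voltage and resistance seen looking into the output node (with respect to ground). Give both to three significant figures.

V_th is the open-circuit tap voltage: 15.8 × 47.0/(470 + 47.0) = 1.44 V.
With the supply zeroed, R_top and R_bot appear in parallel from the tap: R_th = R_top‖R_bot = (470 × 47.0)/517.0 = 42.7 kΩ.

V_th = 1.44 V, R_th = 42.7 kΩ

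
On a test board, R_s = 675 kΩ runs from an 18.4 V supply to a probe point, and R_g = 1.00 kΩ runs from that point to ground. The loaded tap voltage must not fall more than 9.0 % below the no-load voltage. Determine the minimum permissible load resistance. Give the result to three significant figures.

R_L(min) ≈ 10.1 kΩ

Output resistance R_th = R_s‖R_g = (675000 × 1000)/676000 = 998.5 Ω.
The fractional drop is R_th/(R_th + R_L); requiring this ≤ 0.0900 gives R_L ≥ R_th(1/0.0900 − 1) = 998.5 × 10.11 = 10.1 kΩ.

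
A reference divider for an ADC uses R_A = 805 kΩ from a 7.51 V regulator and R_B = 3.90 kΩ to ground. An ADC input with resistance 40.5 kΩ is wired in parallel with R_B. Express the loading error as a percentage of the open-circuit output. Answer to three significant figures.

8.75 %

The divider's output (Thévenin) resistance is R_A‖R_B = 3.881 kΩ.
Fractional drop under load = R_th/(R_th + R_L) = 3.881 / (3.881 + 40.5) = 0.08745.
So the output falls by 8.75 %.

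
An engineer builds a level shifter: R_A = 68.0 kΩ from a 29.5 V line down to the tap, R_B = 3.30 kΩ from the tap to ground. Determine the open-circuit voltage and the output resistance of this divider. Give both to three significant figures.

V_th is the open-circuit tap voltage: 29.5 × 3.30/(68.0 + 3.30) = 1.37 V.
With the supply zeroed, R_A and R_B appear in parallel from the tap: R_th = R_A‖R_B = (68.0 × 3.30)/71.30 = 3.15 kΩ.

V_th = 1.37 V, R_th = 3.15 kΩ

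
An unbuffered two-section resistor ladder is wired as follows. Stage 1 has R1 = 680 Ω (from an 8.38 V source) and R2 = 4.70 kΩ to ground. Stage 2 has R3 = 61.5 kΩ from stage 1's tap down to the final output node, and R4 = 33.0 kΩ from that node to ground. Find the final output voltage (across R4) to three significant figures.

Stage 2 presents R3+R4 = 94500 Ω as a load on stage 1's tap.
Stage 1's lower leg becomes R2‖(R3+R4) = 4477 Ω, so V_mid = 8.38 × 4477/5157 = 7.275 V.
Stage 2 is itself unloaded: V_out = V_mid × R4/(R3+R4) = 7.275 × 33000/94500 = 2.54 V.

V_out ≈ 2.54 V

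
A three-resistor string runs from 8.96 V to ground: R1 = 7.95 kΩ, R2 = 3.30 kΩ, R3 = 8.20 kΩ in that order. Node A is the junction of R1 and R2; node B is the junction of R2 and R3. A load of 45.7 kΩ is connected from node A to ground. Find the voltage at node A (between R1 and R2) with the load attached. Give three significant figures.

Below node A the series string R2+R3 = 11.50 kΩ sits in parallel with the 45.7 kΩ load: 9.188 kΩ.
V_A = 8.96 × 9.188/(7.95 + 9.188) = 4.80 V.

V ≈ 4.80 V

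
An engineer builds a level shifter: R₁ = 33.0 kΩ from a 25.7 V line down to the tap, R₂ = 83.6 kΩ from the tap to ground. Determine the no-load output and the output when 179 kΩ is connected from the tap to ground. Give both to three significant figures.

Unloaded: 18.4 V; loaded: 16.3 V

Open-circuit: V = 25.7 × 83.6/(33.0 + 83.6) = 18.4 V.
With the load, R₂ becomes R₂‖R_L = 56.99 kΩ, so V = 25.7 × 56.99/89.99 = 16.3 V.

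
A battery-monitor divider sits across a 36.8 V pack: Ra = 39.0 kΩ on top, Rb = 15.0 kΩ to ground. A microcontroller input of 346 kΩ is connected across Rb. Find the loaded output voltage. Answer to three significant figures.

The load sits in parallel with Rb: Rb‖R_L = (15.0 × 346) / (15.0 + 346) = 14.38 kΩ.
V_out = 36.8 × 14.38 / (39.0 + 14.38) = 36.8 × 14.38/53.38 = 9.91 V.

V_out ≈ 9.91 V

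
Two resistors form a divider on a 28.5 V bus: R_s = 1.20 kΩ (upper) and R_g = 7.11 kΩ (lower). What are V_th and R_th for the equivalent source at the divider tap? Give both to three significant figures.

V_th = 24.4 V, R_th = 1.03 kΩ

V_th is the open-circuit tap voltage: 28.5 × 7.11/(1.20 + 7.11) = 24.4 V.
With the supply zeroed, R_s and R_g appear in parallel from the tap: R_th = R_s‖R_g = (1.20 × 7.11)/8.310 = 1.03 kΩ.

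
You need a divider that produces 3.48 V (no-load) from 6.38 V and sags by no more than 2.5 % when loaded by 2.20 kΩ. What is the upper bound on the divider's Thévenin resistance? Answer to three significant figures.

Loading drop = R_th/(R_th + R_L) ≤ 0.0250, so R_th ≤ R_L · ε/(1−ε) = 2.20 kΩ × 0.0250/0.9750 = 56.4 Ω.
(Any R1, R2 with R2/(R1+R2) = 0.545 and R1‖R2 ≤ 56.4 Ω will meet the spec.)

R_th ≤ 56.4 Ω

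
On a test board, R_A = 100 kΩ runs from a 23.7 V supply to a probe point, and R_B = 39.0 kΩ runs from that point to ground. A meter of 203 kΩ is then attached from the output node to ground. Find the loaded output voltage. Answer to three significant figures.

V_out ≈ 5.84 V

The load sits in parallel with R_B: R_B‖R_L = (39.0 × 203) / (39.0 + 203) = 32.71 kΩ.
V_out = 23.7 × 32.71 / (100 + 32.71) = 23.7 × 32.71/132.7 = 5.84 V.
(Unloaded it would have been 6.65 V.)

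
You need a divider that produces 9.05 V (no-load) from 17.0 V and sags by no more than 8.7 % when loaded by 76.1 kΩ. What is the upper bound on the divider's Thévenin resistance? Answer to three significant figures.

Loading drop = R_th/(R_th + R_L) ≤ 0.0870, so R_th ≤ R_L · ε/(1−ε) = 76.1 kΩ × 0.0870/0.9130 = 7.25 kΩ.
(Any R1, R2 with R2/(R1+R2) = 0.532 and R1‖R2 ≤ 7.25 kΩ will meet the spec.)

R_th ≤ 7.25 kΩ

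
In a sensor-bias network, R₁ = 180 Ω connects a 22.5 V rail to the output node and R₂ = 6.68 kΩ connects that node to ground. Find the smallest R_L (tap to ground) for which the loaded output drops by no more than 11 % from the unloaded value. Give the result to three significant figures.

Output resistance R_th = R₁‖R₂ = (180 × 6680)/6860 = 175.3 Ω.
The fractional drop is R_th/(R_th + R_L); requiring this ≤ 0.110 gives R_L ≥ R_th(1/0.110 − 1) = 175.3 × 8.091 = 1.42 kΩ.

R_L(min) ≈ 1.42 kΩ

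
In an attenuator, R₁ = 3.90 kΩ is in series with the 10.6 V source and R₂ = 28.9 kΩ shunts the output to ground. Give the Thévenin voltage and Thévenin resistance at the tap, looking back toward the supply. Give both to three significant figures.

V_th is the open-circuit tap voltage: 10.6 × 28.9/(3.90 + 28.9) = 9.34 V.
With the supply zeroed, R₁ and R₂ appear in parallel from the tap: R_th = R₁‖R₂ = (3.90 × 28.9)/32.80 = 3.44 kΩ.

V_th = 9.34 V, R_th = 3.44 kΩ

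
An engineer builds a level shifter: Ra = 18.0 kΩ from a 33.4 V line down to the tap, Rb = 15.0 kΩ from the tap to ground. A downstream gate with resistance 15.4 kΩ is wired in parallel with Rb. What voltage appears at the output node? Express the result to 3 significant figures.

V_out ≈ 9.91 V

The load sits in parallel with Rb: Rb‖R_L = (15.0 × 15.4) / (15.0 + 15.4) = 7.599 kΩ.
V_out = 33.4 × 7.599 / (18.0 + 7.599) = 33.4 × 7.599/25.60 = 9.91 V.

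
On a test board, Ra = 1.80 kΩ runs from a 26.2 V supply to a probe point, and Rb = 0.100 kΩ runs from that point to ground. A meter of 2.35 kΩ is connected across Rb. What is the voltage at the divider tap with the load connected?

V_out ≈ 1.33 V

The load sits in parallel with Rb: Rb‖R_L = (100 × 2350) / (100 + 2350) = 95.92 Ω.
V_out = 26.2 × 95.92 / (1800 + 95.92) = 26.2 × 95.92/1896 = 1.33 V.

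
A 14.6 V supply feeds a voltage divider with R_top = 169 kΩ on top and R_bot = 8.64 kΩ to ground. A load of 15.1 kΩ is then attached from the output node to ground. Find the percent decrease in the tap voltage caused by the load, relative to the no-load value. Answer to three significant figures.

35.2 %

Unloaded V = 14.6 × 8.64/177.6 = 0.7101 V.
Loaded: R_bot‖R_L = 5.496 kΩ, giving V = 14.6 × 5.496/174.5 = 0.4598 V.
Drop = (0.7101 − 0.4598) / 0.7101 = 35.2 %.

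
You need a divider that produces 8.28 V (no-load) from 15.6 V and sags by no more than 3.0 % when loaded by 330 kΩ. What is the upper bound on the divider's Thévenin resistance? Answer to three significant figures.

R_th ≤ 10.2 kΩ

Loading drop = R_th/(R_th + R_L) ≤ 0.0300, so R_th ≤ R_L · ε/(1−ε) = 330 kΩ × 0.0300/0.9700 = 10.2 kΩ.
(Any R1, R2 with R2/(R1+R2) = 0.531 and R1‖R2 ≤ 10.2 kΩ will meet the spec.)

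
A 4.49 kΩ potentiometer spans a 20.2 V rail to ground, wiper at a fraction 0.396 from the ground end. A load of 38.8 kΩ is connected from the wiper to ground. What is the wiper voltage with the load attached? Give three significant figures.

V ≈ 7.78 V

The wiper splits the pot into (1−α)R = 2.712 kΩ above and αR = 1.778 kΩ below.
Lower section ‖ load = 1.700 kΩ.
V_wiper = 20.2 × 1.700/(2.712 + 1.700) = 7.78 V.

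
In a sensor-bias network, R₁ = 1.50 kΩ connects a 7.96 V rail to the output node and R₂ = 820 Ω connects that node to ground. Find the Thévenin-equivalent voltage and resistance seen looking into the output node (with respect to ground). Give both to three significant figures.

V_th is the open-circuit tap voltage: 7.96 × 820/(1500 + 820) = 2.81 V.
With the supply zeroed, R₁ and R₂ appear in parallel from the tap: R_th = R₁‖R₂ = (1500 × 820)/2320 = 530 Ω.

V_th = 2.81 V, R_th = 530 Ω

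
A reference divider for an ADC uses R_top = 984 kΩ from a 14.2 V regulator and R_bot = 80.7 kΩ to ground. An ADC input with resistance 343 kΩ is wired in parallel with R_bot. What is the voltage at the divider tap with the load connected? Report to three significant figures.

The load sits in parallel with R_bot: R_bot‖R_L = (80.7 × 343) / (80.7 + 343) = 65.33 kΩ.
V_out = 14.2 × 65.33 / (984 + 65.33) = 14.2 × 65.33/1049 = 0.884 V.

V_out ≈ 0.884 V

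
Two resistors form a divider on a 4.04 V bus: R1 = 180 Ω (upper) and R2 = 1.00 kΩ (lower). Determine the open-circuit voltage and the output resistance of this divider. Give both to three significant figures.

V_th is the open-circuit tap voltage: 4.04 × 1000/(180 + 1000) = 3.42 V.
With the supply zeroed, R1 and R2 appear in parallel from the tap: R_th = R1‖R2 = (180 × 1000)/1180 = 153 Ω.

V_th = 3.42 V, R_th = 153 Ω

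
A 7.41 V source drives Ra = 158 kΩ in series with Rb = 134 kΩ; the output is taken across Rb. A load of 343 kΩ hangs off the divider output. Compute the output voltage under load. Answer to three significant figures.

The load sits in parallel with Rb: Rb‖R_L = (134 × 343) / (134 + 343) = 96.36 kΩ.
V_out = 7.41 × 96.36 / (158 + 96.36) = 7.41 × 96.36/254.4 = 2.81 V.

V_out ≈ 2.81 V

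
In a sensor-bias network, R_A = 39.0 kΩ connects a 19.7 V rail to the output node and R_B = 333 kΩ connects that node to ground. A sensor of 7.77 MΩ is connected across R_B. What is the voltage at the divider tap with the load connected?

V_out ≈ 17.6 V

The load sits in parallel with R_B: R_B‖R_L = (333 × 7770) / (333 + 7770) = 319.3 kΩ.
V_out = 19.7 × 319.3 / (39.0 + 319.3) = 19.7 × 319.3/358.3 = 17.6 V.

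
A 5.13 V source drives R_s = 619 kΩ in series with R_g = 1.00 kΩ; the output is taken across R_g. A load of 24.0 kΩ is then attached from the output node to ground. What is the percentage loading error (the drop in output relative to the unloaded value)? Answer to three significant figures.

3.99 %

The divider's output (Thévenin) resistance is R_s‖R_g = 0.9984 kΩ.
Fractional drop under load = R_th/(R_th + R_L) = 0.9984 / (0.9984 + 24.0) = 0.03994.
So the output falls by 3.99 %.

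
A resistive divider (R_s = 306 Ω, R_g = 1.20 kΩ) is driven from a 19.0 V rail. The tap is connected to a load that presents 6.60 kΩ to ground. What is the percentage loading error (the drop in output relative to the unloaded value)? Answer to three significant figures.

3.56 %

The divider's output (Thévenin) resistance is R_s‖R_g = 243.8 Ω.
Fractional drop under load = R_th/(R_th + R_L) = 243.8 / (243.8 + 6600) = 0.03563.
So the output falls by 3.56 %.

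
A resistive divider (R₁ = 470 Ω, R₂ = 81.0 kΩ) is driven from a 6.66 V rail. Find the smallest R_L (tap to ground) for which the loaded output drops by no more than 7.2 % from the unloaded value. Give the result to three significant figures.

Output resistance R_th = R₁‖R₂ = (470 × 81000)/81470 = 467.3 Ω.
The fractional drop is R_th/(R_th + R_L); requiring this ≤ 0.0720 gives R_L ≥ R_th(1/0.0720 − 1) = 467.3 × 12.89 = 6.02 kΩ.

R_L(min) ≈ 6.02 kΩ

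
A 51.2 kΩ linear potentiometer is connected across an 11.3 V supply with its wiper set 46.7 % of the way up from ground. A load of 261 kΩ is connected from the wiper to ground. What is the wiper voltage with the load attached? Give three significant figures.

The wiper splits the pot into (1−α)R = 27.29 kΩ above and αR = 23.91 kΩ below.
Lower section ‖ load = 21.90 kΩ.
V_wiper = 11.3 × 21.90/(27.29 + 21.90) = 5.03 V.

V ≈ 5.03 V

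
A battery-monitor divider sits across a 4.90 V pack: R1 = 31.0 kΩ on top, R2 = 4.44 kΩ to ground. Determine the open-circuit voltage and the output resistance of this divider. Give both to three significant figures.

V_th = 0.614 V, R_th = 3.88 kΩ

V_th is the open-circuit tap voltage: 4.90 × 4.44/(31.0 + 4.44) = 0.614 V.
With the supply zeroed, R1 and R2 appear in parallel from the tap: R_th = R1‖R2 = (31.0 × 4.44)/35.44 = 3.88 kΩ.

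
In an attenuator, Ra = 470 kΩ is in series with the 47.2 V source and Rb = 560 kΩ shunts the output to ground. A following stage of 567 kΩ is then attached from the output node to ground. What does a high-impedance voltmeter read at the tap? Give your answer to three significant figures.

The load sits in parallel with Rb: Rb‖R_L = (560 × 567) / (560 + 567) = 281.7 kΩ.
V_out = 47.2 × 281.7 / (470 + 281.7) = 47.2 × 281.7/751.7 = 17.7 V.
(Unloaded it would have been 25.7 V.)

V_out ≈ 17.7 V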